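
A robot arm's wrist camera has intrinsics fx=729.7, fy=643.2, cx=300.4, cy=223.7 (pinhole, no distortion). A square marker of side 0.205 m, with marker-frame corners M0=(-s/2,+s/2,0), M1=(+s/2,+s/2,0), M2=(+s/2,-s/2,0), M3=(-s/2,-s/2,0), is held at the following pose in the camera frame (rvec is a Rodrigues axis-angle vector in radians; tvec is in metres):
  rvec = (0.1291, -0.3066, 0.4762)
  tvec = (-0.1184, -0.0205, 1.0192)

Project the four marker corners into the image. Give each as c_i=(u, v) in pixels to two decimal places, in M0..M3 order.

c0=(114.24, 240.39) c1=(245.20, 293.07) c2=(311.69, 182.69) c3=(183.77, 122.09)

Intrinsics K: fx=729.7, fy=643.2, cx=300.4, cy=223.7
Marker side s = 0.205 m; corners in marker frame (Z=0):
  M0 = (-0.1025, +0.1025, 0)
  M1 = (+0.1025, +0.1025, 0)
  M2 = (+0.1025, -0.1025, 0)
  M3 = (-0.1025, -0.1025, 0)
rvec = (0.1291, -0.3066, 0.4762), |rvec| = θ = 0.58089 rad = 33.283°
Rodrigues: sinθ=0.54877, 1−cosθ=0.16403; R = I + sinθ·[k]× + (1−cosθ)·[k]×²:
    [+0.84407 -0.46911 -0.25976]
    [+0.43063 +0.88167 -0.19293]
    [+0.31953 +0.05099 +0.94620]
t = (-0.1184, -0.0205, 1.0192) m
M0: Pc = R·M0+t = (-0.25300, +0.02573, +0.99167); u = 729.7·(-0.25300)/0.99167 + 300.4 = 114.2351, v = 643.2·(+0.02573)/0.99167 + 223.7 = 240.3896
M1: Pc = R·M1+t = (-0.07997, +0.11401, +1.05718); u = 729.7·(-0.07997)/1.05718 + 300.4 = 245.2048, v = 643.2·(+0.11401)/1.05718 + 223.7 = 293.0651
M2: Pc = R·M2+t = (+0.01620, -0.06673, +1.04673); u = 729.7·(+0.01620)/1.04673 + 300.4 = 311.6943, v = 643.2·(-0.06673)/1.04673 + 223.7 = 182.6942
M3: Pc = R·M3+t = (-0.15683, -0.15501, +0.98122); u = 729.7·(-0.15683)/0.98122 + 300.4 = 183.7680, v = 643.2·(-0.15501)/0.98122 + 223.7 = 122.0894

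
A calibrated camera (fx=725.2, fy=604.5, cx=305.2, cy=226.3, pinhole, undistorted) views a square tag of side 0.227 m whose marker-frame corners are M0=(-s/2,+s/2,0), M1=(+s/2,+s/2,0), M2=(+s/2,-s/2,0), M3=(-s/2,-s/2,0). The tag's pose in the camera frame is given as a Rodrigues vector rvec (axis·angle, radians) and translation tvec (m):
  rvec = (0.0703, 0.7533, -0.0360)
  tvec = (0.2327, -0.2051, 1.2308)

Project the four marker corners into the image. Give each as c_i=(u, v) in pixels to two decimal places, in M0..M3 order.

c0=(391.57, 184.40) c1=(506.71, 177.90) c2=(500.43, 58.17) c3=(385.02, 79.01)

Intrinsics K: fx=725.2, fy=604.5, cx=305.2, cy=226.3
Marker side s = 0.227 m; corners in marker frame (Z=0):
  M0 = (-0.1135, +0.1135, 0)
  M1 = (+0.1135, +0.1135, 0)
  M2 = (+0.1135, -0.1135, 0)
  M3 = (-0.1135, -0.1135, 0)
rvec = (0.0703, 0.7533, -0.0360), |rvec| = θ = 0.75743 rad = 43.397°
Rodrigues: sinθ=0.68706, 1−cosθ=0.27340; R = I + sinθ·[k]× + (1−cosθ)·[k]×²:
    [+0.72896 +0.05789 +0.68210]
    [-0.00742 +0.99703 -0.07669]
    [-0.68452 +0.05084 +0.72722]
t = (0.2327, -0.2051, 1.2308) m
M0: Pc = R·M0+t = (+0.15653, -0.09110, +1.31426); u = 725.2·(+0.15653)/1.31426 + 305.2 = 391.5741, v = 604.5·(-0.09110)/1.31426 + 226.3 = 184.4004
M1: Pc = R·M1+t = (+0.32201, -0.09278, +1.15888); u = 725.2·(+0.32201)/1.15888 + 305.2 = 506.7052, v = 604.5·(-0.09278)/1.15888 + 226.3 = 177.9039
M2: Pc = R·M2+t = (+0.30887, -0.31910, +1.14734); u = 725.2·(+0.30887)/1.14734 + 305.2 = 500.4259, v = 604.5·(-0.31910)/1.14734 + 226.3 = 58.1726
M3: Pc = R·M3+t = (+0.14339, -0.31742, +1.30272); u = 725.2·(+0.14339)/1.30272 + 305.2 = 385.0237, v = 604.5·(-0.31742)/1.30272 + 226.3 = 79.0078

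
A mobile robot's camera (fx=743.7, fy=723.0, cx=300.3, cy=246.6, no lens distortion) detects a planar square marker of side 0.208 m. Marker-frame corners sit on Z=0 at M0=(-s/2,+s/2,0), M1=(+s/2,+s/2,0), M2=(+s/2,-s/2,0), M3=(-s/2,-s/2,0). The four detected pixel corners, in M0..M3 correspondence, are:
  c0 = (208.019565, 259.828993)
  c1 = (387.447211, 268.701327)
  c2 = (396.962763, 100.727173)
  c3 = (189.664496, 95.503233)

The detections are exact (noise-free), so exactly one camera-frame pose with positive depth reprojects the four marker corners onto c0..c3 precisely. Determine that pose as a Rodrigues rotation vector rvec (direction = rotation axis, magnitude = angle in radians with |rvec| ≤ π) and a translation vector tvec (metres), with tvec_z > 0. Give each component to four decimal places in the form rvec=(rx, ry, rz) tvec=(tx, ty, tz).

Intrinsics K: fx=743.7, fy=723.0, cx=300.3, cy=246.6
Marker side s = 0.208 m; corners in marker frame (Z=0):
  M0 = (-0.1040, +0.1040, 0)
  M1 = (+0.1040, +0.1040, 0)
  M2 = (+0.1040, -0.1040, 0)
  M3 = (-0.1040, -0.1040, 0)
Detected image corners:
  c0 = (208.019565, 259.828993) px
  c1 = (387.447211, 268.701327) px
  c2 = (396.962763, 100.727173) px
  c3 = (189.664496, 95.503233) px
Planar DLT: solve 8×8 A·h = b for H (H[2,2]=1):
  H  [+884.85567 +227.88955 +294.32511]
  H  [+10.04205 +924.79224 +187.15441]
  H  [-0.13510 +0.69605 +1.00000]
B = K⁻¹H; ‖b₁‖=1.253100, ‖b₂‖=1.253100; λ = 2/(‖b₁‖+‖b₂‖) = 0.798021, sign → tz>0 ⇒ λ=+0.798021
r₁ = λ·B[:,0] = (+0.99302,+0.04786,-0.10781); r₂ = λ·B[:,1] = (+0.02024,+0.83129,+0.55546)
r₃ = r₁×r₂ = (+0.11620,-0.55377,+0.82452); SVD([r₁ r₂ r₃]) → R = UVᵀ:
  R  [+0.99302 +0.02024 +0.11620]
  R  [+0.04786 +0.83129 -0.55377]
  R  [-0.10781 +0.55546 +0.82452]
t = (-0.00641, -0.06561, +0.79802) m
tr R = 2.648837; θ = arccos((tr R − 1)/2) = 0.601623 rad = 34.470°
axis k = ((R−Rᵀ)₃₂, (R−Rᵀ)₁₃, (R−Rᵀ)₂₁) / (2 sinθ) = (+0.979919, +0.197898, +0.024393)
rvec = θ·k = (+0.589541, +0.119060, +0.014675)

rvec=(0.5895, 0.1191, 0.0147) tvec=(-0.0064, -0.0656, 0.7980)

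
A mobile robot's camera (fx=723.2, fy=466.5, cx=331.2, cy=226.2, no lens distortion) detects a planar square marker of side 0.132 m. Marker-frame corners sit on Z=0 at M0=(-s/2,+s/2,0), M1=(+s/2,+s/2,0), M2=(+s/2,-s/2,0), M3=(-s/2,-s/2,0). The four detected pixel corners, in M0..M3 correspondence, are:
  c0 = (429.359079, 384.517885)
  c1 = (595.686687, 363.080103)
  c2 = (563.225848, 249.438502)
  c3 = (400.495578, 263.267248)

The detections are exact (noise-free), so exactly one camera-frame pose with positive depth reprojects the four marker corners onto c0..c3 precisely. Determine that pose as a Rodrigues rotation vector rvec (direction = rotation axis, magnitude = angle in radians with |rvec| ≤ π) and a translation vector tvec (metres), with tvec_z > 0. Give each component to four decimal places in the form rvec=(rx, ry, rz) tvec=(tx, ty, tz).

rvec=(-0.1488, -0.2338, -0.1243) tvec=(0.1229, 0.0992, 0.5282)

Intrinsics K: fx=723.2, fy=466.5, cx=331.2, cy=226.2
Marker side s = 0.132 m; corners in marker frame (Z=0):
  M0 = (-0.0660, +0.0660, 0)
  M1 = (+0.0660, +0.0660, 0)
  M2 = (+0.0660, -0.0660, 0)
  M3 = (-0.0660, -0.0660, 0)
Detected image corners:
  c0 = (429.359079, 384.517885) px
  c1 = (595.686687, 363.080103) px
  c2 = (563.225848, 249.438502) px
  c3 = (400.495578, 263.267248) px
Planar DLT: solve 8×8 A·h = b for H (H[2,2]=1):
  H  [+1471.56486 +108.34343 +499.39969]
  H  [+9.70257 +810.07700 +313.84282]
  H  [+0.45326 -0.25011 +1.00000]
B = K⁻¹H; ‖b₁‖=1.893084, ‖b₂‖=1.893084; λ = 2/(‖b₁‖+‖b₂‖) = 0.528239, sign → tz>0 ⇒ λ=+0.528239
r₁ = λ·B[:,0] = (+0.96521,-0.10511,+0.23943); r₂ = λ·B[:,1] = (+0.13964,+0.98135,-0.13212)
r₃ = r₁×r₂ = (-0.22108,+0.16096,+0.96188); SVD([r₁ r₂ r₃]) → R = UVᵀ:
  R  [+0.96521 +0.13964 -0.22108]
  R  [-0.10511 +0.98135 +0.16096]
  R  [+0.23943 -0.13212 +0.96188]
t = (+0.12286, +0.09924, +0.52824) m
tr R = 2.908438; θ = arccos((tr R − 1)/2) = 0.303759 rad = 17.404°
axis k = ((R−Rᵀ)₃₂, (R−Rᵀ)₁₃, (R−Rᵀ)₂₁) / (2 sinθ) = (-0.489913, -0.769801, -0.409135)
rvec = θ·k = (-0.148815, -0.233834, -0.124278)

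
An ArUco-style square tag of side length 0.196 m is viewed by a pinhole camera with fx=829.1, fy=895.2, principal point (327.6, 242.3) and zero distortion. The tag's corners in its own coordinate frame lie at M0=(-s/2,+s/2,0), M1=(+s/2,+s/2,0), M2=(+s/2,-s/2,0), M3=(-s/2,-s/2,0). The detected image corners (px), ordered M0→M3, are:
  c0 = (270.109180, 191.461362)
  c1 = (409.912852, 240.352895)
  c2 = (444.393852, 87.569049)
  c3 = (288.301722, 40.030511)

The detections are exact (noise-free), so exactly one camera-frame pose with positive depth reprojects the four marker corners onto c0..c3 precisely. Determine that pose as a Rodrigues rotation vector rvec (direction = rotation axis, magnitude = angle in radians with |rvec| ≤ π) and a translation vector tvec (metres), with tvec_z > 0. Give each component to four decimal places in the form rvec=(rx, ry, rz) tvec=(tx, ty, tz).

rvec=(0.5421, 0.3038, 0.2461) tvec=(0.0290, -0.1137, 1.0278)

Intrinsics K: fx=829.1, fy=895.2, cx=327.6, cy=242.3
Marker side s = 0.196 m; corners in marker frame (Z=0):
  M0 = (-0.0980, +0.0980, 0)
  M1 = (+0.0980, +0.0980, 0)
  M2 = (+0.0980, -0.0980, 0)
  M3 = (-0.0980, -0.0980, 0)
Detected image corners:
  c0 = (270.109180, 191.461362) px
  c1 = (409.912852, 240.352895) px
  c2 = (444.393852, 87.569049) px
  c3 = (288.301722, 40.030511) px
Planar DLT: solve 8×8 A·h = b for H (H[2,2]=1):
  H  [+678.00454 +51.57850 +350.96983]
  H  [+216.59326 +849.27849 +143.25976]
  H  [-0.21150 +0.52406 +1.00000]
B = K⁻¹H; ‖b₁‖=0.972957, ‖b₂‖=0.972957; λ = 2/(‖b₁‖+‖b₂‖) = 1.027795, sign → tz>0 ⇒ λ=+1.027795
r₁ = λ·B[:,0] = (+0.92638,+0.30751,-0.21738); r₂ = λ·B[:,1] = (-0.14889,+0.82928,+0.53863)
r₃ = r₁×r₂ = (+0.34590,-0.46661,+0.81402); SVD([r₁ r₂ r₃]) → R = UVᵀ:
  R  [+0.92638 -0.14889 +0.34590]
  R  [+0.30751 +0.82928 -0.46661]
  R  [-0.21738 +0.53863 +0.81402]
t = (+0.02897, -0.11371, +1.02779) m
tr R = 2.569682; θ = arccos((tr R − 1)/2) = 0.668357 rad = 38.294°
axis k = ((R−Rᵀ)₃₂, (R−Rᵀ)₁₃, (R−Rᵀ)₂₁) / (2 sinθ) = (+0.811075, +0.454482, +0.368244)
rvec = θ·k = (+0.542088, +0.303756, +0.246118)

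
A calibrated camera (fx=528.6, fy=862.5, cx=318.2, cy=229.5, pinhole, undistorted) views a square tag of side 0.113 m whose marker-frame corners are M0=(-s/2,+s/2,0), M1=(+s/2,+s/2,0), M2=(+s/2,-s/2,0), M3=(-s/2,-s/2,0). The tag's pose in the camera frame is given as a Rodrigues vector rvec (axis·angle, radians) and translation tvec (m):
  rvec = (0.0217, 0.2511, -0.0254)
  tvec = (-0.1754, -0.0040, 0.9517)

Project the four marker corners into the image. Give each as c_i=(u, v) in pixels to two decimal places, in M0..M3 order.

Intrinsics K: fx=528.6, fy=862.5, cx=318.2, cy=229.5
Marker side s = 0.113 m; corners in marker frame (Z=0):
  M0 = (-0.0565, +0.0565, 0)
  M1 = (+0.0565, +0.0565, 0)
  M2 = (+0.0565, -0.0565, 0)
  M3 = (-0.0565, -0.0565, 0)
rvec = (0.0217, 0.2511, -0.0254), |rvec| = θ = 0.25331 rad = 14.514°
Rodrigues: sinθ=0.25061, 1−cosθ=0.03191; R = I + sinθ·[k]× + (1−cosθ)·[k]×²:
    [+0.96832 +0.02784 +0.24815]
    [-0.02242 +0.99944 -0.02464]
    [-0.24870 +0.01830 +0.96841]
t = (-0.1754, -0.0040, 0.9517) m
M0: Pc = R·M0+t = (-0.22854, +0.05374, +0.96679); u = 528.6·(-0.22854)/0.96679 + 318.2 = 193.2448, v = 862.5·(+0.05374)/0.96679 + 229.5 = 277.4390
M1: Pc = R·M1+t = (-0.11912, +0.05120, +0.93868); u = 528.6·(-0.11912)/0.93868 + 318.2 = 251.1217, v = 862.5·(+0.05120)/0.93868 + 229.5 = 276.5465
M2: Pc = R·M2+t = (-0.12226, -0.06174, +0.93661); u = 528.6·(-0.12226)/0.93661 + 318.2 = 249.1982, v = 862.5·(-0.06174)/0.93661 + 229.5 = 172.6498
M3: Pc = R·M3+t = (-0.23168, -0.05920, +0.96472); u = 528.6·(-0.23168)/0.96472 + 318.2 = 191.2533, v = 862.5·(-0.05920)/0.96472 + 229.5 = 176.5709

c0=(193.24, 277.44) c1=(251.12, 276.55) c2=(249.20, 172.65) c3=(191.25, 176.57)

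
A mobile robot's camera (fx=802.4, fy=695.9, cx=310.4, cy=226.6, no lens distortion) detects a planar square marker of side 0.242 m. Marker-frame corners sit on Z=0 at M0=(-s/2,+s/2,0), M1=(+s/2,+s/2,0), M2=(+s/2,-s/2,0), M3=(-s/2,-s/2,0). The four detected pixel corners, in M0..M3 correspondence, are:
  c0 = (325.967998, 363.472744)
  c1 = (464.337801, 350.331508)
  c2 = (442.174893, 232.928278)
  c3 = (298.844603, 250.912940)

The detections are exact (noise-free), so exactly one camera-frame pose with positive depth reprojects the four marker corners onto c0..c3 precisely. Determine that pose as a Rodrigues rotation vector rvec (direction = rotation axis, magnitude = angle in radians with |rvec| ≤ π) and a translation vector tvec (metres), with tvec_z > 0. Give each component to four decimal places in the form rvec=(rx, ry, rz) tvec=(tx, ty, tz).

rvec=(0.2555, 0.1871, -0.1742) tvec=(0.1210, 0.1449, 1.3601)

Intrinsics K: fx=802.4, fy=695.9, cx=310.4, cy=226.6
Marker side s = 0.242 m; corners in marker frame (Z=0):
  M0 = (-0.1210, +0.1210, 0)
  M1 = (+0.1210, +0.1210, 0)
  M2 = (+0.1210, -0.1210, 0)
  M3 = (-0.1210, -0.1210, 0)
Detected image corners:
  c0 = (325.967998, 363.472744) px
  c1 = (464.337801, 350.331508) px
  c2 = (442.174893, 232.928278) px
  c3 = (298.844603, 250.912940) px
Planar DLT: solve 8×8 A·h = b for H (H[2,2]=1):
  H  [+524.08259 +167.83189 +381.80264]
  H  [-109.25140 +526.42035 +300.74924]
  H  [-0.15080 +0.17191 +1.00000]
B = K⁻¹H; ‖b₁‖=0.735241, ‖b₂‖=0.735241; λ = 2/(‖b₁‖+‖b₂‖) = 1.360098, sign → tz>0 ⇒ λ=+1.360098
r₁ = λ·B[:,0] = (+0.96768,-0.14674,-0.20510); r₂ = λ·B[:,1] = (+0.19403,+0.95272,+0.23382)
r₃ = r₁×r₂ = (+0.16109,-0.26606,+0.95040); SVD([r₁ r₂ r₃]) → R = UVᵀ:
  R  [+0.96768 +0.19403 +0.16109]
  R  [-0.14674 +0.95272 -0.26606]
  R  [-0.20510 +0.23382 +0.95040]
t = (+0.12103, +0.14492, +1.36010) m
tr R = 2.870804; θ = arccos((tr R − 1)/2) = 0.361402 rad = 20.707°
axis k = ((R−Rᵀ)₃₂, (R−Rᵀ)₁₃, (R−Rᵀ)₂₁) / (2 sinθ) = (+0.706864, +0.517817, -0.481881)
rvec = θ·k = (+0.255462, +0.187140, -0.174153)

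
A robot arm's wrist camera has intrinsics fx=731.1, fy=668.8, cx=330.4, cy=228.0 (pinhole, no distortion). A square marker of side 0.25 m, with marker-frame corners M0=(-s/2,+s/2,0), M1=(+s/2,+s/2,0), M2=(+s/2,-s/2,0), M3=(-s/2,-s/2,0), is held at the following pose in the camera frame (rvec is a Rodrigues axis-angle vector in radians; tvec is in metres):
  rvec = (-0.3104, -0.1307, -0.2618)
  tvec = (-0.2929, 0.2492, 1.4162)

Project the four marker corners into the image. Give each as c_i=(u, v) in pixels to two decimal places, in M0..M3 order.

c0=(126.96, 421.43) c1=(257.93, 387.77) c2=(227.43, 275.74) c3=(102.08, 304.46)

Intrinsics K: fx=731.1, fy=668.8, cx=330.4, cy=228.0
Marker side s = 0.25 m; corners in marker frame (Z=0):
  M0 = (-0.1250, +0.1250, 0)
  M1 = (+0.1250, +0.1250, 0)
  M2 = (+0.1250, -0.1250, 0)
  M3 = (-0.1250, -0.1250, 0)
rvec = (-0.3104, -0.1307, -0.2618), |rvec| = θ = 0.42658 rad = 24.441°
Rodrigues: sinθ=0.41376, 1−cosθ=0.08961; R = I + sinθ·[k]× + (1−cosθ)·[k]×²:
    [+0.95783 +0.27391 -0.08675]
    [-0.23395 +0.91880 +0.31792]
    [+0.16679 -0.28422 +0.94414]
t = (-0.2929, 0.2492, 1.4162) m
M0: Pc = R·M0+t = (-0.37839, +0.39329, +1.35982); u = 731.1·(-0.37839)/1.35982 + 330.4 = 126.9609, v = 668.8·(+0.39329)/1.35982 + 228.0 = 421.4332
M1: Pc = R·M1+t = (-0.13893, +0.33481, +1.40152); u = 731.1·(-0.13893)/1.40152 + 330.4 = 257.9266, v = 668.8·(+0.33481)/1.40152 + 228.0 = 387.7679
M2: Pc = R·M2+t = (-0.20741, +0.10511, +1.47258); u = 731.1·(-0.20741)/1.47258 + 330.4 = 227.4260, v = 668.8·(+0.10511)/1.47258 + 228.0 = 275.7360
M3: Pc = R·M3+t = (-0.44687, +0.16359, +1.43088); u = 731.1·(-0.44687)/1.43088 + 330.4 = 102.0750, v = 668.8·(+0.16359)/1.43088 + 228.0 = 304.4648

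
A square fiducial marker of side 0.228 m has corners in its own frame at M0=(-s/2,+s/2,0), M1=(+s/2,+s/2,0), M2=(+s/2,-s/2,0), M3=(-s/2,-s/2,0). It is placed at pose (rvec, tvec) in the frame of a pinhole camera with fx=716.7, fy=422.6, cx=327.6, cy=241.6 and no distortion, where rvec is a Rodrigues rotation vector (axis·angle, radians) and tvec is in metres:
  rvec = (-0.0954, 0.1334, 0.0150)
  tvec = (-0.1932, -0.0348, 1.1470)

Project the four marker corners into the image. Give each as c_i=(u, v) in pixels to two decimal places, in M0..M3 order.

c0=(135.53, 270.11) c1=(274.76, 271.62) c2=(278.80, 187.12) c3=(142.00, 187.83)

Intrinsics K: fx=716.7, fy=422.6, cx=327.6, cy=241.6
Marker side s = 0.228 m; corners in marker frame (Z=0):
  M0 = (-0.1140, +0.1140, 0)
  M1 = (+0.1140, +0.1140, 0)
  M2 = (+0.1140, -0.1140, 0)
  M3 = (-0.1140, -0.1140, 0)
rvec = (-0.0954, 0.1334, 0.0150), |rvec| = θ = 0.16469 rad = 9.436°
Rodrigues: sinθ=0.16394, 1−cosθ=0.01353; R = I + sinθ·[k]× + (1−cosθ)·[k]×²:
    [+0.99101 -0.02128 +0.13208]
    [+0.00858 +0.99535 +0.09597]
    [-0.13351 -0.09397 +0.98658]
t = (-0.1932, -0.0348, 1.1470) m
M0: Pc = R·M0+t = (-0.30860, +0.07769, +1.15151); u = 716.7·(-0.30860)/1.15151 + 327.6 = 135.5262, v = 422.6·(+0.07769)/1.15151 + 241.6 = 270.1124
M1: Pc = R·M1+t = (-0.08265, +0.07965, +1.12107); u = 716.7·(-0.08265)/1.12107 + 327.6 = 274.7611, v = 422.6·(+0.07965)/1.12107 + 241.6 = 271.6243
M2: Pc = R·M2+t = (-0.07780, -0.14729, +1.14249); u = 716.7·(-0.07780)/1.14249 + 327.6 = 278.7958, v = 422.6·(-0.14729)/1.14249 + 241.6 = 187.1180
M3: Pc = R·M3+t = (-0.30375, -0.14925, +1.17293); u = 716.7·(-0.30375)/1.17293 + 327.6 = 141.9995, v = 422.6·(-0.14925)/1.17293 + 241.6 = 187.8269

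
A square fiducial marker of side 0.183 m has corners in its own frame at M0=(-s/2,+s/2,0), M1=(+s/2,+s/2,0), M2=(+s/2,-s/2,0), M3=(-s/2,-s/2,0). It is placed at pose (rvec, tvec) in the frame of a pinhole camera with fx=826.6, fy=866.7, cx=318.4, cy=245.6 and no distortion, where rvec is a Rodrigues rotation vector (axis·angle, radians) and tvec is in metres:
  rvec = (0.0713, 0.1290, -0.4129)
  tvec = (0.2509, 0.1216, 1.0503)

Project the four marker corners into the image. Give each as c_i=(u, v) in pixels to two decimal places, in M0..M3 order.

Intrinsics K: fx=826.6, fy=866.7, cx=318.4, cy=245.6
Marker side s = 0.183 m; corners in marker frame (Z=0):
  M0 = (-0.0915, +0.0915, 0)
  M1 = (+0.0915, +0.0915, 0)
  M2 = (+0.0915, -0.0915, 0)
  M3 = (-0.0915, -0.0915, 0)
rvec = (0.0713, 0.1290, -0.4129), |rvec| = θ = 0.43842 rad = 25.120°
Rodrigues: sinθ=0.42451, 1−cosθ=0.09458; R = I + sinθ·[k]× + (1−cosθ)·[k]×²:
    [+0.90793 +0.40432 +0.11042]
    [-0.39527 +0.91361 -0.09525]
    [-0.13939 +0.04283 +0.98931]
t = (0.2509, 0.1216, 1.0503) m
M0: Pc = R·M0+t = (+0.20482, +0.24136, +1.06697); u = 826.6·(+0.20482)/1.06697 + 318.4 = 477.0775, v = 866.7·(+0.24136)/1.06697 + 245.6 = 441.6586
M1: Pc = R·M1+t = (+0.37097, +0.16903, +1.04146); u = 826.6·(+0.37097)/1.04146 + 318.4 = 612.8359, v = 866.7·(+0.16903)/1.04146 + 245.6 = 386.2640
M2: Pc = R·M2+t = (+0.29698, +0.00184, +1.03363); u = 826.6·(+0.29698)/1.03363 + 318.4 = 555.8970, v = 866.7·(+0.00184)/1.03363 + 245.6 = 247.1403
M3: Pc = R·M3+t = (+0.13083, +0.07417, +1.05914); u = 826.6·(+0.13083)/1.05914 + 318.4 = 420.5053, v = 866.7·(+0.07417)/1.05914 + 245.6 = 306.2956

c0=(477.08, 441.66) c1=(612.84, 386.26) c2=(555.90, 247.14) c3=(420.51, 306.30)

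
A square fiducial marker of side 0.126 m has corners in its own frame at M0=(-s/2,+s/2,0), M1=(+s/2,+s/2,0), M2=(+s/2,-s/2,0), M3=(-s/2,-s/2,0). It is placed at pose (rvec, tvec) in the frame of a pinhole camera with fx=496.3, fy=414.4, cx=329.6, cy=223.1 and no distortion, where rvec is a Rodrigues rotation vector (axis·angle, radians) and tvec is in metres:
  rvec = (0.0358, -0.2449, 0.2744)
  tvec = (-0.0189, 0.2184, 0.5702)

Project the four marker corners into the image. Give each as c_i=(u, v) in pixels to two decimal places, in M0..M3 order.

c0=(244.76, 419.05) c1=(348.85, 432.27) c2=(377.97, 346.55) c3=(275.45, 328.56)

Intrinsics K: fx=496.3, fy=414.4, cx=329.6, cy=223.1
Marker side s = 0.126 m; corners in marker frame (Z=0):
  M0 = (-0.0630, +0.0630, 0)
  M1 = (+0.0630, +0.0630, 0)
  M2 = (+0.0630, -0.0630, 0)
  M3 = (-0.0630, -0.0630, 0)
rvec = (0.0358, -0.2449, 0.2744), |rvec| = θ = 0.36953 rad = 21.173°
Rodrigues: sinθ=0.36118, 1−cosθ=0.06750; R = I + sinθ·[k]× + (1−cosθ)·[k]×²:
    [+0.93313 -0.27253 -0.23451]
    [+0.26386 +0.96215 -0.06821]
    [+0.24422 +0.00177 +0.96972]
t = (-0.0189, 0.2184, 0.5702) m
M0: Pc = R·M0+t = (-0.09486, +0.26239, +0.55493); u = 496.3·(-0.09486)/0.55493 + 329.6 = 244.7645, v = 414.4·(+0.26239)/0.55493 + 223.1 = 419.0454
M1: Pc = R·M1+t = (+0.02272, +0.29564, +0.58570); u = 496.3·(+0.02272)/0.58570 + 329.6 = 348.8502, v = 414.4·(+0.29564)/0.58570 + 223.1 = 432.2739
M2: Pc = R·M2+t = (+0.05706, +0.17441, +0.58547); u = 496.3·(+0.05706)/0.58547 + 329.6 = 377.9663, v = 414.4·(+0.17441)/0.58547 + 223.1 = 346.5465
M3: Pc = R·M3+t = (-0.06052, +0.14116, +0.55470); u = 496.3·(-0.06052)/0.55470 + 329.6 = 275.4539, v = 414.4·(+0.14116)/0.55470 + 223.1 = 328.5571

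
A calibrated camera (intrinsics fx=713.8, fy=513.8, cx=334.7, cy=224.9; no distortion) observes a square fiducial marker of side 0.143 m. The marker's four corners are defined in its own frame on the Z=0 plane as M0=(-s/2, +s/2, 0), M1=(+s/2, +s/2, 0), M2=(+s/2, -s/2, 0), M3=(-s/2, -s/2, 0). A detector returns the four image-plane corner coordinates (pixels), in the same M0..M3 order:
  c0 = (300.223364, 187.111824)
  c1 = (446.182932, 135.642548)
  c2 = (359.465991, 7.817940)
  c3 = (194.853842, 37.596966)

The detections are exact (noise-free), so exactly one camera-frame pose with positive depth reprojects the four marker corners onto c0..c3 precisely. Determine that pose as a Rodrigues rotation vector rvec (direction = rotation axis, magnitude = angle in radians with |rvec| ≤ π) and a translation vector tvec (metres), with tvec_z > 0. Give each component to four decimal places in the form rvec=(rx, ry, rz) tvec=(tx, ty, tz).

rvec=(-0.0726, -0.5872, -0.4747) tvec=(-0.0019, -0.1260, 0.4839)

Intrinsics K: fx=713.8, fy=513.8, cx=334.7, cy=224.9
Marker side s = 0.143 m; corners in marker frame (Z=0):
  M0 = (-0.0715, +0.0715, 0)
  M1 = (+0.0715, +0.0715, 0)
  M2 = (+0.0715, -0.0715, 0)
  M3 = (-0.0715, -0.0715, 0)
Detected image corners:
  c0 = (300.223364, 187.111824) px
  c1 = (446.182932, 135.642548) px
  c2 = (359.465991, 7.817940) px
  c3 = (194.853842, 37.596966) px
Planar DLT: solve 8×8 A·h = b for H (H[2,2]=1):
  H  [+1454.14399 +711.34240 +331.95408]
  H  [-180.42590 +976.30477 +91.08092]
  H  [+1.13436 +0.13839 +1.00000]
B = K⁻¹H; ‖b₁‖=2.066699, ‖b₂‖=2.066699; λ = 2/(‖b₁‖+‖b₂‖) = 0.483863, sign → tz>0 ⇒ λ=+0.483863
r₁ = λ·B[:,0] = (+0.72835,-0.41017,+0.54888); r₂ = λ·B[:,1] = (+0.45080,+0.89011,+0.06696)
r₃ = r₁×r₂ = (-0.51603,+0.19866,+0.83322); SVD([r₁ r₂ r₃]) → R = UVᵀ:
  R  [+0.72835 +0.45080 -0.51603]
  R  [-0.41017 +0.89011 +0.19866]
  R  [+0.54888 +0.06696 +0.83322]
t = (-0.00186, -0.12602, +0.48386) m
tr R = 2.451679; θ = arccos((tr R − 1)/2) = 0.758542 rad = 43.461°
axis k = ((R−Rᵀ)₃₂, (R−Rᵀ)₁₃, (R−Rᵀ)₂₁) / (2 sinθ) = (-0.095732, -0.774065, -0.625826)
rvec = θ·k = (-0.072617, -0.587161, -0.474716)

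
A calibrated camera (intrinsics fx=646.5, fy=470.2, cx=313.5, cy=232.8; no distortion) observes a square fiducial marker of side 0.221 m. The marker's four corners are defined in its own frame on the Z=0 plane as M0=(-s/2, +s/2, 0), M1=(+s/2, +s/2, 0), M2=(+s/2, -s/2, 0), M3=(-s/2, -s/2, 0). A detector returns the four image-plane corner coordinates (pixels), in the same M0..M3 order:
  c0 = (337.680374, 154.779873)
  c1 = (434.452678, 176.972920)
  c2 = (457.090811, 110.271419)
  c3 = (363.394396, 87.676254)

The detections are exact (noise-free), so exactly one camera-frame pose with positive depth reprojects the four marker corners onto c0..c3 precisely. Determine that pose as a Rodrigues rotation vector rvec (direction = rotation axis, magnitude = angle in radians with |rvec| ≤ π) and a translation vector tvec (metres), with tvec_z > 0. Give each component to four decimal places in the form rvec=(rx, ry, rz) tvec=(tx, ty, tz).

Intrinsics K: fx=646.5, fy=470.2, cx=313.5, cy=232.8
Marker side s = 0.221 m; corners in marker frame (Z=0):
  M0 = (-0.1105, +0.1105, 0)
  M1 = (+0.1105, +0.1105, 0)
  M2 = (+0.1105, -0.1105, 0)
  M3 = (-0.1105, -0.1105, 0)
Detected image corners:
  c0 = (337.680374, 154.779873) px
  c1 = (434.452678, 176.972920) px
  c2 = (457.090811, 110.271419) px
  c3 = (363.394396, 87.676254) px
Planar DLT: solve 8×8 A·h = b for H (H[2,2]=1):
  H  [+458.75830 -160.43761 +398.69512]
  H  [+110.63390 +285.72456 +132.03754]
  H  [+0.07015 -0.12834 +1.00000]
B = K⁻¹H; ‖b₁‖=0.708208, ‖b₂‖=0.708208; λ = 2/(‖b₁‖+‖b₂‖) = 1.412015, sign → tz>0 ⇒ λ=+1.412015
r₁ = λ·B[:,0] = (+0.95393,+0.28319,+0.09906); r₂ = λ·B[:,1] = (-0.26254,+0.94775,-0.18121)
r₃ = r₁×r₂ = (-0.14520,+0.14686,+0.97844); SVD([r₁ r₂ r₃]) → R = UVᵀ:
  R  [+0.95393 -0.26254 -0.14520]
  R  [+0.28319 +0.94775 +0.14686]
  R  [+0.09906 -0.18121 +0.97844]
t = (+0.18607, -0.30259, +1.41202) m
tr R = 2.880130; θ = arccos((tr R − 1)/2) = 0.347975 rad = 19.938°
axis k = ((R−Rᵀ)₃₂, (R−Rᵀ)₁₃, (R−Rᵀ)₂₁) / (2 sinθ) = (-0.481048, -0.358158, +0.800197)
rvec = θ·k = (-0.167393, -0.124630, +0.278449)

rvec=(-0.1674, -0.1246, 0.2784) tvec=(0.1861, -0.3026, 1.4120)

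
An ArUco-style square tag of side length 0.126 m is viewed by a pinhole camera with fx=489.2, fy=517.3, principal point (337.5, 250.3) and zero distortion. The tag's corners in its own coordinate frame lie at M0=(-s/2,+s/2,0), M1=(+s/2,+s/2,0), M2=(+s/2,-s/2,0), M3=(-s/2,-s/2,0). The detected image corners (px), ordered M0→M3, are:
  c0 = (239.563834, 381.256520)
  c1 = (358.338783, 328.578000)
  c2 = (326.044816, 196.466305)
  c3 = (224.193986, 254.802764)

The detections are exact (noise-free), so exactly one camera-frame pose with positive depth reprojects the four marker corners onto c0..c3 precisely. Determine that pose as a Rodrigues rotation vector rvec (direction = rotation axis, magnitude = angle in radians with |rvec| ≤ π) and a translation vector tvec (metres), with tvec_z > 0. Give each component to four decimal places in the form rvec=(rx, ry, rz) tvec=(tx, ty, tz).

Intrinsics K: fx=489.2, fy=517.3, cx=337.5, cy=250.3
Marker side s = 0.126 m; corners in marker frame (Z=0):
  M0 = (-0.0630, +0.0630, 0)
  M1 = (+0.0630, +0.0630, 0)
  M2 = (+0.0630, -0.0630, 0)
  M3 = (-0.0630, -0.0630, 0)
Detected image corners:
  c0 = (239.563834, 381.256520) px
  c1 = (358.338783, 328.578000) px
  c2 = (326.044816, 196.466305) px
  c3 = (224.193986, 254.802764) px
Planar DLT: solve 8×8 A·h = b for H (H[2,2]=1):
  H  [+642.52110 -114.34819 +283.48354]
  H  [-673.14901 +721.41748 +287.41008]
  H  [-0.79626 -1.04559 +1.00000]
B = K⁻¹H; ‖b₁‖=2.223268, ‖b₂‖=2.223268; λ = 2/(‖b₁‖+‖b₂‖) = 0.449788, sign → tz>0 ⇒ λ=+0.449788
r₁ = λ·B[:,0] = (+0.83784,-0.41201,-0.35815); r₂ = λ·B[:,1] = (+0.21932,+0.85482,-0.47029)
r₃ = r₁×r₂ = (+0.49992,+0.31548,+0.80657); SVD([r₁ r₂ r₃]) → R = UVᵀ:
  R  [+0.83784 +0.21932 +0.49992]
  R  [-0.41201 +0.85482 +0.31548]
  R  [-0.35815 -0.47029 +0.80657]
t = (-0.04966, +0.03227, +0.44979) m
tr R = 2.499236; θ = arccos((tr R − 1)/2) = 0.723312 rad = 41.443°
axis k = ((R−Rᵀ)₃₂, (R−Rᵀ)₁₃, (R−Rᵀ)₂₁) / (2 sinθ) = (-0.593604, +0.648211, -0.476925)
rvec = θ·k = (-0.429361, +0.468858, -0.344966)

rvec=(-0.4294, 0.4689, -0.3450) tvec=(-0.0497, 0.0323, 0.4498)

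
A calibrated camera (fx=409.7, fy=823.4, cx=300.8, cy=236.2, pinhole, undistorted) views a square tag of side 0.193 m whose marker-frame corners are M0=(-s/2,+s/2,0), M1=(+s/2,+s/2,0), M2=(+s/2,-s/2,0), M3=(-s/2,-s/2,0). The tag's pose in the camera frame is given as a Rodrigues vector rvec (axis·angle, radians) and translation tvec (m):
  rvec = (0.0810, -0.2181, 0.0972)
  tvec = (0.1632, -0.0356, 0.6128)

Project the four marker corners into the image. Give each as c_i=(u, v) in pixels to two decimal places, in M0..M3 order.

Intrinsics K: fx=409.7, fy=823.4, cx=300.8, cy=236.2
Marker side s = 0.193 m; corners in marker frame (Z=0):
  M0 = (-0.0965, +0.0965, 0)
  M1 = (+0.0965, +0.0965, 0)
  M2 = (+0.0965, -0.0965, 0)
  M3 = (-0.0965, -0.0965, 0)
rvec = (0.0810, -0.2181, 0.0972), |rvec| = θ = 0.25214 rad = 14.447°
Rodrigues: sinθ=0.24948, 1−cosθ=0.03162; R = I + sinθ·[k]× + (1−cosθ)·[k]×²:
    [+0.97164 -0.10496 -0.21188]
    [+0.08739 +0.99204 -0.09069]
    [+0.21971 +0.06960 +0.97308]
t = (0.1632, -0.0356, 0.6128) m
M0: Pc = R·M0+t = (+0.05931, +0.05170, +0.59831); u = 409.7·(+0.05931)/0.59831 + 300.8 = 341.4115, v = 823.4·(+0.05170)/0.59831 + 236.2 = 307.3479
M1: Pc = R·M1+t = (+0.24683, +0.06856, +0.64072); u = 409.7·(+0.24683)/0.64072 + 300.8 = 458.6357, v = 823.4·(+0.06856)/0.64072 + 236.2 = 324.3136
M2: Pc = R·M2+t = (+0.26709, -0.12290, +0.62729); u = 409.7·(+0.26709)/0.62729 + 300.8 = 475.2463, v = 823.4·(-0.12290)/0.62729 + 236.2 = 74.8782
M3: Pc = R·M3+t = (+0.07957, -0.13976, +0.58488); u = 409.7·(+0.07957)/0.58488 + 300.8 = 356.5341, v = 823.4·(-0.13976)/0.58488 + 236.2 = 39.4386

c0=(341.41, 307.35) c1=(458.64, 324.31) c2=(475.25, 74.88) c3=(356.53, 39.44)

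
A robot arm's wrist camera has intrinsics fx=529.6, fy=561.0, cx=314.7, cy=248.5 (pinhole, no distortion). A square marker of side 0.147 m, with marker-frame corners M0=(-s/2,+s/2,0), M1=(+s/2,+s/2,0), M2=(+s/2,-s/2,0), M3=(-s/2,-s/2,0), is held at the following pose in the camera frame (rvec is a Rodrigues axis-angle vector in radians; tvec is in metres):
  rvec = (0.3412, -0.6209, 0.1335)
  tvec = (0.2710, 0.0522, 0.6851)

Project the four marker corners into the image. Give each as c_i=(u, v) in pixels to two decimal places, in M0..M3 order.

c0=(470.96, 349.76) c1=(536.77, 340.31) c2=(573.91, 236.58) c3=(509.04, 232.16)

Intrinsics K: fx=529.6, fy=561.0, cx=314.7, cy=248.5
Marker side s = 0.147 m; corners in marker frame (Z=0):
  M0 = (-0.0735, +0.0735, 0)
  M1 = (+0.0735, +0.0735, 0)
  M2 = (+0.0735, -0.0735, 0)
  M3 = (-0.0735, -0.0735, 0)
rvec = (0.3412, -0.6209, 0.1335), |rvec| = θ = 0.72094 rad = 41.307°
Rodrigues: sinθ=0.66009, 1−cosθ=0.24882; R = I + sinθ·[k]× + (1−cosθ)·[k]×²:
    [+0.80692 -0.22365 -0.54669]
    [+0.02082 +0.93574 -0.35208]
    [+0.59030 +0.27272 +0.75972]
t = (0.2710, 0.0522, 0.6851) m
M0: Pc = R·M0+t = (+0.19525, +0.11945, +0.66176); u = 529.6·(+0.19525)/0.66176 + 314.7 = 470.9600, v = 561.0·(+0.11945)/0.66176 + 248.5 = 349.7600
M1: Pc = R·M1+t = (+0.31387, +0.12251, +0.74853); u = 529.6·(+0.31387)/0.74853 + 314.7 = 536.7688, v = 561.0·(+0.12251)/0.74853 + 248.5 = 340.3147
M2: Pc = R·M2+t = (+0.34675, -0.01505, +0.70844); u = 529.6·(+0.34675)/0.70844 + 314.7 = 573.9123, v = 561.0·(-0.01505)/0.70844 + 248.5 = 236.5848
M3: Pc = R·M3+t = (+0.22813, -0.01811, +0.62167); u = 529.6·(+0.22813)/0.62167 + 314.7 = 509.0442, v = 561.0·(-0.01811)/0.62167 + 248.5 = 232.1603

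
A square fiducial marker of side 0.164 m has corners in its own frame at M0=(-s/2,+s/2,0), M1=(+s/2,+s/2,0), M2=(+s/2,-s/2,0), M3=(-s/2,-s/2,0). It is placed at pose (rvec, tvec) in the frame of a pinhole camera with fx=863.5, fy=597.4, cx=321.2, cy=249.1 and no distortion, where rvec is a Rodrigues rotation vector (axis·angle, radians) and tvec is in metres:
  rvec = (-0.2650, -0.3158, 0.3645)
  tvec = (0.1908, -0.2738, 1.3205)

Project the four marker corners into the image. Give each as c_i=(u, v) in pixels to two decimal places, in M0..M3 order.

c0=(384.24, 140.51) c1=(477.66, 172.76) c2=(503.54, 110.98) c3=(414.49, 78.03)

Intrinsics K: fx=863.5, fy=597.4, cx=321.2, cy=249.1
Marker side s = 0.164 m; corners in marker frame (Z=0):
  M0 = (-0.0820, +0.0820, 0)
  M1 = (+0.0820, +0.0820, 0)
  M2 = (+0.0820, -0.0820, 0)
  M3 = (-0.0820, -0.0820, 0)
rvec = (-0.2650, -0.3158, 0.3645), |rvec| = θ = 0.55029 rad = 31.529°
Rodrigues: sinθ=0.52293, 1−cosθ=0.14763; R = I + sinθ·[k]× + (1−cosθ)·[k]×²:
    [+0.88661 -0.30558 -0.34719]
    [+0.38718 +0.90099 +0.19571]
    [+0.25301 -0.30794 +0.91715]
t = (0.1908, -0.2738, 1.3205) m
M0: Pc = R·M0+t = (+0.09304, -0.23167, +1.27450); u = 863.5·(+0.09304)/1.27450 + 321.2 = 384.2366, v = 597.4·(-0.23167)/1.27450 + 249.1 = 140.5101
M1: Pc = R·M1+t = (+0.23844, -0.16817, +1.31600); u = 863.5·(+0.23844)/1.31600 + 321.2 = 477.6569, v = 597.4·(-0.16817)/1.31600 + 249.1 = 172.7588
M2: Pc = R·M2+t = (+0.28856, -0.31593, +1.36650); u = 863.5·(+0.28856)/1.36650 + 321.2 = 503.5430, v = 597.4·(-0.31593)/1.36650 + 249.1 = 110.9818
M3: Pc = R·M3+t = (+0.14316, -0.37943, +1.32500); u = 863.5·(+0.14316)/1.32500 + 321.2 = 414.4940, v = 597.4·(-0.37943)/1.32500 + 249.1 = 78.0277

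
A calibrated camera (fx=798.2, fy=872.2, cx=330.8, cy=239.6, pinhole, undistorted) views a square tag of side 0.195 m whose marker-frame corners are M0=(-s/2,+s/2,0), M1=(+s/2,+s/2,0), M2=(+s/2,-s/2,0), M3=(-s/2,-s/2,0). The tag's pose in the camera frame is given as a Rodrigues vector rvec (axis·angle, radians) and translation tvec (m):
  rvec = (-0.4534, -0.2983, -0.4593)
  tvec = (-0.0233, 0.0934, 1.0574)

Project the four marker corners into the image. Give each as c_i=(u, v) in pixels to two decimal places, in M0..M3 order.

c0=(282.78, 421.87) c1=(411.86, 352.08) c2=(339.83, 224.59) c3=(214.15, 281.05)

Intrinsics K: fx=798.2, fy=872.2, cx=330.8, cy=239.6
Marker side s = 0.195 m; corners in marker frame (Z=0):
  M0 = (-0.0975, +0.0975, 0)
  M1 = (+0.0975, +0.0975, 0)
  M2 = (+0.0975, -0.0975, 0)
  M3 = (-0.0975, -0.0975, 0)
rvec = (-0.4534, -0.2983, -0.4593), |rvec| = θ = 0.71099 rad = 40.737°
Rodrigues: sinθ=0.65259, 1−cosθ=0.24229; R = I + sinθ·[k]× + (1−cosθ)·[k]×²:
    [+0.85624 +0.48639 -0.17399]
    [-0.35675 +0.80036 +0.48182]
    [+0.37361 -0.35049 +0.85882]
t = (-0.0233, 0.0934, 1.0574) m
M0: Pc = R·M0+t = (-0.05936, +0.20622, +0.98680); u = 798.2·(-0.05936)/0.98680 + 330.8 = 282.7848, v = 872.2·(+0.20622)/0.98680 + 239.6 = 421.8692
M1: Pc = R·M1+t = (+0.10761, +0.13665, +1.05965); u = 798.2·(+0.10761)/1.05965 + 330.8 = 411.8565, v = 872.2·(+0.13665)/1.05965 + 239.6 = 352.0786
M2: Pc = R·M2+t = (+0.01276, -0.01942, +1.12800); u = 798.2·(+0.01276)/1.12800 + 330.8 = 339.8295, v = 872.2·(-0.01942)/1.12800 + 239.6 = 224.5854
M3: Pc = R·M3+t = (-0.15421, +0.05015, +1.05515); u = 798.2·(-0.15421)/1.05515 + 330.8 = 214.1451, v = 872.2·(+0.05015)/1.05515 + 239.6 = 281.0526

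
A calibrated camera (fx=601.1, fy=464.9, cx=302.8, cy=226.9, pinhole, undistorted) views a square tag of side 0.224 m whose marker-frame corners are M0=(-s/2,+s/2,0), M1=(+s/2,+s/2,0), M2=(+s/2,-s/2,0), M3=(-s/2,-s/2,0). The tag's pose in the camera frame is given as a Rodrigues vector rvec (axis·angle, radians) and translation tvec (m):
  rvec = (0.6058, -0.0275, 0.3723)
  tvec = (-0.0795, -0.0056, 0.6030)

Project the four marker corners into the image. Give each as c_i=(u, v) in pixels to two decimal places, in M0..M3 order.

c0=(96.34, 256.87) c1=(290.29, 306.68) c2=(372.16, 182.53) c3=(137.37, 113.99)

Intrinsics K: fx=601.1, fy=464.9, cx=302.8, cy=226.9
Marker side s = 0.224 m; corners in marker frame (Z=0):
  M0 = (-0.1120, +0.1120, 0)
  M1 = (+0.1120, +0.1120, 0)
  M2 = (+0.1120, -0.1120, 0)
  M3 = (-0.1120, -0.1120, 0)
rvec = (0.6058, -0.0275, 0.3723), |rvec| = θ = 0.71159 rad = 40.771°
Rodrigues: sinθ=0.65304, 1−cosθ=0.24267; R = I + sinθ·[k]× + (1−cosθ)·[k]×²:
    [+0.93321 -0.34965 +0.08285]
    [+0.33368 +0.75769 -0.56086]
    [+0.13333 +0.55105 +0.82375]
t = (-0.0795, -0.0056, 0.6030) m
M0: Pc = R·M0+t = (-0.22318, +0.04189, +0.64978); u = 601.1·(-0.22318)/0.64978 + 302.8 = 96.3413, v = 464.9·(+0.04189)/0.64978 + 226.9 = 256.8700
M1: Pc = R·M1+t = (-0.01414, +0.11663, +0.67965); u = 601.1·(-0.01414)/0.67965 + 302.8 = 290.2930, v = 464.9·(+0.11663)/0.67965 + 226.9 = 306.6807
M2: Pc = R·M2+t = (+0.06418, -0.05309, +0.55622); u = 601.1·(+0.06418)/0.55622 + 302.8 = 372.1594, v = 464.9·(-0.05309)/0.55622 + 226.9 = 182.5270
M3: Pc = R·M3+t = (-0.14486, -0.12783, +0.52635); u = 601.1·(-0.14486)/0.52635 + 302.8 = 137.3692, v = 464.9·(-0.12783)/0.52635 + 226.9 = 113.9907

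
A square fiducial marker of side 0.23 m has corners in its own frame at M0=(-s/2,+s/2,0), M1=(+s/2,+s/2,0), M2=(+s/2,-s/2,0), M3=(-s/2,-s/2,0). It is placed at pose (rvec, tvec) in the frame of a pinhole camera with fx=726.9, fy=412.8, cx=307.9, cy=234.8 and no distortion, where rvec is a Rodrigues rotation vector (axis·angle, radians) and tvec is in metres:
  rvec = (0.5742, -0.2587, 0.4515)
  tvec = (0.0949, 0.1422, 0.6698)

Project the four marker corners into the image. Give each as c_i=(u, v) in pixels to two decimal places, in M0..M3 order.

c0=(243.63, 349.36) c1=(441.18, 378.93) c2=(584.35, 294.52) c3=(370.68, 247.44)

Intrinsics K: fx=726.9, fy=412.8, cx=307.9, cy=234.8
Marker side s = 0.23 m; corners in marker frame (Z=0):
  M0 = (-0.1150, +0.1150, 0)
  M1 = (+0.1150, +0.1150, 0)
  M2 = (+0.1150, -0.1150, 0)
  M3 = (-0.1150, -0.1150, 0)
rvec = (0.5742, -0.2587, 0.4515), |rvec| = θ = 0.77491 rad = 44.399°
Rodrigues: sinθ=0.69965, 1−cosθ=0.28552; R = I + sinθ·[k]× + (1−cosθ)·[k]×²:
    [+0.87125 -0.47828 -0.11031]
    [+0.33702 +0.74631 -0.57397]
    [+0.35684 +0.46290 +0.81141]
t = (0.0949, 0.1422, 0.6698) m
M0: Pc = R·M0+t = (-0.06030, +0.18927, +0.68200); u = 726.9·(-0.06030)/0.68200 + 307.9 = 243.6338, v = 412.8·(+0.18927)/0.68200 + 234.8 = 349.3604
M1: Pc = R·M1+t = (+0.14009, +0.26678, +0.76407); u = 726.9·(+0.14009)/0.76407 + 307.9 = 441.1765, v = 412.8·(+0.26678)/0.76407 + 234.8 = 378.9332
M2: Pc = R·M2+t = (+0.25010, +0.09513, +0.65760); u = 726.9·(+0.25010)/0.65760 + 307.9 = 584.3506, v = 412.8·(+0.09513)/0.65760 + 234.8 = 294.5177
M3: Pc = R·M3+t = (+0.04971, +0.01762, +0.57553); u = 726.9·(+0.04971)/0.57553 + 307.9 = 370.6821, v = 412.8·(+0.01762)/0.57553 + 234.8 = 247.4361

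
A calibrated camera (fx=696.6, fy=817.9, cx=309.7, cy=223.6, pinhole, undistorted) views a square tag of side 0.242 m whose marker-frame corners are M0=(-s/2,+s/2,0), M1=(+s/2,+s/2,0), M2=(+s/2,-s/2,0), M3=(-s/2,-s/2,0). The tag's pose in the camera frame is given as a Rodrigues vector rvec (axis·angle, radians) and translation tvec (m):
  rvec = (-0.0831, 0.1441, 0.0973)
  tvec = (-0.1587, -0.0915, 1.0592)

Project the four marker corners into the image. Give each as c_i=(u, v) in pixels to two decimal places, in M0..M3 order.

Intrinsics K: fx=696.6, fy=817.9, cx=309.7, cy=223.6
Marker side s = 0.242 m; corners in marker frame (Z=0):
  M0 = (-0.1210, +0.1210, 0)
  M1 = (+0.1210, +0.1210, 0)
  M2 = (+0.1210, -0.1210, 0)
  M3 = (-0.1210, -0.1210, 0)
rvec = (-0.0831, 0.1441, 0.0973), |rvec| = θ = 0.19271 rad = 11.042°
Rodrigues: sinθ=0.19152, 1−cosθ=0.01851; R = I + sinθ·[k]× + (1−cosθ)·[k]×²:
    [+0.98493 -0.10267 +0.13918]
    [+0.09073 +0.99184 +0.08958]
    [-0.14724 -0.07560 +0.98621]
t = (-0.1587, -0.0915, 1.0592) m
M0: Pc = R·M0+t = (-0.29030, +0.01753, +1.06787); u = 696.6·(-0.29030)/1.06787 + 309.7 = 120.3297, v = 817.9·(+0.01753)/1.06787 + 223.6 = 237.0297
M1: Pc = R·M1+t = (-0.05195, +0.03949, +1.03224); u = 696.6·(-0.05195)/1.03224 + 309.7 = 274.6444, v = 817.9·(+0.03949)/1.03224 + 223.6 = 254.8908
M2: Pc = R·M2+t = (-0.02710, -0.20053, +1.05053); u = 696.6·(-0.02710)/1.05053 + 309.7 = 291.7298, v = 817.9·(-0.20053)/1.05053 + 223.6 = 67.4724
M3: Pc = R·M3+t = (-0.26545, -0.22249, +1.08616); u = 696.6·(-0.26545)/1.08616 + 309.7 = 139.4539, v = 817.9·(-0.22249)/1.08616 + 223.6 = 56.0605

c0=(120.33, 237.03) c1=(274.64, 254.89) c2=(291.73, 67.47) c3=(139.45, 56.06)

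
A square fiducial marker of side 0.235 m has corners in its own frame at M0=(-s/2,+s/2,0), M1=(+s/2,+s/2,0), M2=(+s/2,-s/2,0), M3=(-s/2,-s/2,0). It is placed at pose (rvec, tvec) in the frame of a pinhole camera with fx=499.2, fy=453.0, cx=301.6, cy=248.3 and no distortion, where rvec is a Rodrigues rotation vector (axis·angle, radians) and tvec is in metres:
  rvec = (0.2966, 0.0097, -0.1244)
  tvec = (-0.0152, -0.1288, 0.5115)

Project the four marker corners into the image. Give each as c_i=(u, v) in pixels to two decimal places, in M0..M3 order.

Intrinsics K: fx=499.2, fy=453.0, cx=301.6, cy=248.3
Marker side s = 0.235 m; corners in marker frame (Z=0):
  M0 = (-0.1175, +0.1175, 0)
  M1 = (+0.1175, +0.1175, 0)
  M2 = (+0.1175, -0.1175, 0)
  M3 = (-0.1175, -0.1175, 0)
rvec = (0.2966, 0.0097, -0.1244), |rvec| = θ = 0.32178 rad = 18.437°
Rodrigues: sinθ=0.31625, 1−cosθ=0.05133; R = I + sinθ·[k]× + (1−cosθ)·[k]×²:
    [+0.99228 +0.12369 -0.00876]
    [-0.12084 +0.94872 -0.29211]
    [-0.02782 +0.29091 +0.95635]
t = (-0.0152, -0.1288, 0.5115) m
M0: Pc = R·M0+t = (-0.11726, -0.00313, +0.54895); u = 499.2·(-0.11726)/0.54895 + 301.6 = 194.9676, v = 453.0·(-0.00313)/0.54895 + 248.3 = 245.7198
M1: Pc = R·M1+t = (+0.11593, -0.03152, +0.54241); u = 499.2·(+0.11593)/0.54241 + 301.6 = 408.2912, v = 453.0·(-0.03152)/0.54241 + 248.3 = 221.9727
M2: Pc = R·M2+t = (+0.08686, -0.25447, +0.47405); u = 499.2·(+0.08686)/0.47405 + 301.6 = 393.0680, v = 453.0·(-0.25447)/0.47405 + 248.3 = 5.1259
M3: Pc = R·M3+t = (-0.14633, -0.22608, +0.48059); u = 499.2·(-0.14633)/0.48059 + 301.6 = 149.6061, v = 453.0·(-0.22608)/0.48059 + 248.3 = 35.2013

c0=(194.97, 245.72) c1=(408.29, 221.97) c2=(393.07, 5.13) c3=(149.61, 35.20)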